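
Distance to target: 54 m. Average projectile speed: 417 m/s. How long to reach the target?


t = d/v = 54/417 = 0.1295 s

0.1295 s


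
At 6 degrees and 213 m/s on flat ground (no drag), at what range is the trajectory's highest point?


R = v0^2*sin(2*theta)/g = 213^2*sin(2*6°)/9.81 = 961.544 m
apex_dist = R/2 = 961.544/2 = 480.8 m

480.8 m


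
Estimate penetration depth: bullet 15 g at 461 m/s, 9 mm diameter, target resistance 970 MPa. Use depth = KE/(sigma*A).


A = pi*(d/2)^2 = pi*(9/2)^2 = 63.6173 mm^2
E = 0.5*m*v^2 = 0.5*0.015*461^2 = 1593.91 J
depth = E/(sigma*A) = 1593.91 J / (970 MPa * 63.6173 mm^2) = 1593.91/(970 * 63.6173) m = 0.0258295 m ≈ 25.83 mm

25.83 mm


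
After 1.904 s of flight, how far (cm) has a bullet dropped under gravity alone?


drop = 0.5*g*t^2 = 0.5*9.81*1.904^2 = 17.7817 m ≈ 1778 cm

1778 cm


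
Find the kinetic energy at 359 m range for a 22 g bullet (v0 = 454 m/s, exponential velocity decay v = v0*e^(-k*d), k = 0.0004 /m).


v = v0*exp(-k*d) = 454*exp(-0.0004*359) = 393.27 m/s
E = 0.5*m*v^2 = 0.5*0.022*393.27^2 = 1701 J

1701 J


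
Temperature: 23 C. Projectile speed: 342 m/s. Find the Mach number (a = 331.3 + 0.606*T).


a = 331.3 + 0.606*(23) = 345.238 m/s
M = v/a = 342/345.238 = 0.9906

0.9906


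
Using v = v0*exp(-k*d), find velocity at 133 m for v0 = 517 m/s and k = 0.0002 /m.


v = v0*exp(-k*d) = 517*exp(-0.0002*133) = 503.4 m/s

503.4 m/s


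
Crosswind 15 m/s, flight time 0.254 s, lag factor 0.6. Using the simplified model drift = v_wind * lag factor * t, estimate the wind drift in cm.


drift = v_wind * lag * t = 15 * 0.6 * 0.254 = 2.286 m ≈ 228.6 cm

228.6 cm


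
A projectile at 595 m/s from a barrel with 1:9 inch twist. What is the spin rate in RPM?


twist_m = 9*0.0254 = 0.2286 m
spin = v/twist = 595/0.2286 = 2602.8 rev/s
RPM = spin*60 = 2602.8*60 ≈ 156168 RPM

156168 RPM


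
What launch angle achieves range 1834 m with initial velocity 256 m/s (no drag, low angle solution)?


sin(2*theta) = R*g/v0^2 = 1834*9.81/256^2 = 0.274529, theta = arcsin(0.274529)/2 = 7.967°

7.967 degrees


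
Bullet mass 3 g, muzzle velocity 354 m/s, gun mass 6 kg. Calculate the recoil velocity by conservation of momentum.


v_recoil = m_p * v_p / m_gun = 0.003 * 354 / 6 = 0.177 m/s

0.177 m/s


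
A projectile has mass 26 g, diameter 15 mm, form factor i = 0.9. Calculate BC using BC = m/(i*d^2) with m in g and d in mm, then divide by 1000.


BC = m/(i*d^2*1000) = 26/(0.9 * 15^2 * 1000) = 0.0001284

0.0001284


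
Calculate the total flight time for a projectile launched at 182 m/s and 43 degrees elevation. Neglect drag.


T = 2*v0*sin(theta)/g = 2*182*sin(43°)/9.81 = 25.31 s

25.31 s


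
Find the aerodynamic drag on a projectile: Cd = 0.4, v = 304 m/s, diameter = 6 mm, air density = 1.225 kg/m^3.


A = pi*(d/2)^2 = pi*(6/2000)^2 = 2.82743e-05 m^2
Fd = 0.5*Cd*rho*A*v^2 = 0.5*0.4*1.225*2.82743e-05*304^2 = 0.6402 N

0.6402 N


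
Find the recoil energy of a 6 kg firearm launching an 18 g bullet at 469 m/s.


v_r = m_p*v_p/m_gun = 0.018*469/6 = 1.407 m/s, E_r = 0.5*m_gun*v_r^2 = 0.5*6*1.407^2 = 5.939 J

5.939 J


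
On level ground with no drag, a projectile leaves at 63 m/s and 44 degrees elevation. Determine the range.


R = v0^2 * sin(2*theta) / g = 63^2 * sin(2*44°) / 9.81 = 404.3 m

404.3 m


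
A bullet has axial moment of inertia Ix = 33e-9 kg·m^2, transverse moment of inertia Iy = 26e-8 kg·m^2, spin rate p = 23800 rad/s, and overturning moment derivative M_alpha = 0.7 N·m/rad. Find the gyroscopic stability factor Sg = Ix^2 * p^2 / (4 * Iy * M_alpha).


Sg = Ix^2 * p^2 / (4 * Iy * M_alpha) = (33e-9)^2 * 23800^2 / (4 * 26e-8 * 0.7) = 0.8473

0.8473


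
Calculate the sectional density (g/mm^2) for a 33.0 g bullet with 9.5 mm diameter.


SD = m/d^2 = 33.0/9.5^2 = 0.3657 g/mm^2

0.3657 g/mm^2


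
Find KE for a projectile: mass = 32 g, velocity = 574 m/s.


E = 0.5*m*v^2 = 0.5*0.032*574^2 = 5272 J

5272 J


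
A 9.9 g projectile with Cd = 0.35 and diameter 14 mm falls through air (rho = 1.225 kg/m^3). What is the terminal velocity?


A = pi*(d/2)^2 = pi*(14/2000)^2 = 1.53938e-04 m^2
vt = sqrt(2mg/(Cd*rho*A)) = sqrt(2*0.0099*9.81/(0.35 * 1.225 * 1.53938e-04)) = 54.25 m/s

54.25 m/s


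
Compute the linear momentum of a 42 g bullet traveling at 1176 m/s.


p = m*v = 0.042*1176 = 49.39 kg·m/s

49.39 kg·m/s


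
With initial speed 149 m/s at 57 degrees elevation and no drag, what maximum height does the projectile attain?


H = (v0*sin(theta))^2 / (2g) = (149*sin(57°))^2 / (2*9.81) = 795.9 m

795.9 m


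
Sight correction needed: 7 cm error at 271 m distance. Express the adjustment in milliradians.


1 mrad subtends 1 cm per 10 m of range, so adj = error_cm / (dist_m / 10) = 7 / (271/10) = 0.2583 mrad

0.2583 mrad


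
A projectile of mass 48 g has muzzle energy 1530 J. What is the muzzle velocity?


v = sqrt(2*E/m) = sqrt(2*1530/0.048) = 252.5 m/s

252.5 m/s


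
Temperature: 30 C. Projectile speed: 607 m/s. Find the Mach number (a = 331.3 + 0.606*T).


a = 331.3 + 0.606*(30) = 349.48 m/s
M = v/a = 607/349.48 = 1.737

1.737


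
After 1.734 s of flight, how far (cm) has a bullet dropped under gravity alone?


drop = 0.5*g*t^2 = 0.5*9.81*1.734^2 = 14.7481 m ≈ 1475 cm

1475 cm


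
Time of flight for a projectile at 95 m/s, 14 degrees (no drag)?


T = 2*v0*sin(theta)/g = 2*95*sin(14°)/9.81 = 4.686 s

4.686 s


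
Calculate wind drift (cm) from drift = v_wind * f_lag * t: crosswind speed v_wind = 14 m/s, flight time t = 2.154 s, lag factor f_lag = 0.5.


drift = v_wind * lag * t = 14 * 0.5 * 2.154 = 15.078 m ≈ 1508 cm

1508 cm


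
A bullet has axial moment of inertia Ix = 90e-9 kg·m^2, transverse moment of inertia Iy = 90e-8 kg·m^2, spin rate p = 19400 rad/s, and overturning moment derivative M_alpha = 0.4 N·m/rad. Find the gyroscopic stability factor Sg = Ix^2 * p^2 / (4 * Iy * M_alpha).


Sg = Ix^2 * p^2 / (4 * Iy * M_alpha) = (90e-9)^2 * 19400^2 / (4 * 90e-8 * 0.4) = 2.117

2.117


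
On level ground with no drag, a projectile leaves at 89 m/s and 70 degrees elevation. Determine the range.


R = v0^2 * sin(2*theta) / g = 89^2 * sin(2*70°) / 9.81 = 519 m

519 m


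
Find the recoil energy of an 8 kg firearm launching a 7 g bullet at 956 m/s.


v_r = m_p*v_p/m_gun = 0.007*956/8 = 0.8365 m/s, E_r = 0.5*m_gun*v_r^2 = 0.5*8*0.8365^2 = 2.799 J

2.799 J


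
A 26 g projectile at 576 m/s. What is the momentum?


p = m*v = 0.026*576 = 14.98 kg·m/s

14.98 kg·m/s


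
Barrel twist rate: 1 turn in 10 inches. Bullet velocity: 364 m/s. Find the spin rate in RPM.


twist_m = 10*0.0254 = 0.254 m
spin = v/twist = 364/0.254 = 1433.071 rev/s
RPM = spin*60 = 1433.071*60 ≈ 85984 RPM

85984 RPM


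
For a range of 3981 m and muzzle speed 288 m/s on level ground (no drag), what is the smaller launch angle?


sin(2*theta) = R*g/v0^2 = 3981*9.81/288^2 = 0.470843, theta = arcsin(0.470843)/2 = 14.04°

14.04 degrees


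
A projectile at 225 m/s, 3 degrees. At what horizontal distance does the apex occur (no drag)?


R = v0^2*sin(2*theta)/g = 225^2*sin(2*3°)/9.81 = 539.424 m
apex_dist = R/2 = 539.424/2 = 269.7 m

269.7 m


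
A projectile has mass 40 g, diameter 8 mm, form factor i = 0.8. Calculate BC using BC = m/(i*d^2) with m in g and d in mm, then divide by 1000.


BC = m/(i*d^2*1000) = 40/(0.8 * 8^2 * 1000) = 0.0007813

0.0007813


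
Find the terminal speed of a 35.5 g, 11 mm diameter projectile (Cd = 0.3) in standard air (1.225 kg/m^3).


A = pi*(d/2)^2 = pi*(11/2000)^2 = 9.50332e-05 m^2
vt = sqrt(2mg/(Cd*rho*A)) = sqrt(2*0.0355*9.81/(0.3 * 1.225 * 9.50332e-05)) = 141.2 m/s

141.2 m/s


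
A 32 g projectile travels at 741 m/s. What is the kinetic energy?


E = 0.5*m*v^2 = 0.5*0.032*741^2 = 8785 J

8785 J


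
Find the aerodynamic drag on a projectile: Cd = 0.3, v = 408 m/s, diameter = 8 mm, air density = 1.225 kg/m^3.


A = pi*(d/2)^2 = pi*(8/2000)^2 = 5.02655e-05 m^2
Fd = 0.5*Cd*rho*A*v^2 = 0.5*0.3*1.225*5.02655e-05*408^2 = 1.538 N

1.538 N


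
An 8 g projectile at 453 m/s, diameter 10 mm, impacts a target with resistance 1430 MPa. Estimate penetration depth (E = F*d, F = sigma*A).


A = pi*(d/2)^2 = pi*(10/2)^2 = 78.5398 mm^2
E = 0.5*m*v^2 = 0.5*0.008*453^2 = 820.836 J
depth = E/(sigma*A) = 820.836 J / (1430 MPa * 78.5398 mm^2) = 820.836/(1430 * 78.5398) m = 0.00730854 m ≈ 7.309 mm

7.309 mm


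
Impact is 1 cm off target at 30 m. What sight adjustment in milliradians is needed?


1 mrad subtends 1 cm per 10 m of range, so adj = error_cm / (dist_m / 10) = 1 / (30/10) = 0.3333 mrad

0.3333 mrad


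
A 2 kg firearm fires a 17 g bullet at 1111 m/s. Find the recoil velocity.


v_recoil = m_p * v_p / m_gun = 0.017 * 1111 / 2 = 9.444 m/s

9.444 m/s


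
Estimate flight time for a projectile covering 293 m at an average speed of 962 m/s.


t = d/v = 293/962 = 0.3046 s

0.3046 s


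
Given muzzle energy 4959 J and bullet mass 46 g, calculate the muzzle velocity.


v = sqrt(2*E/m) = sqrt(2*4959/0.046) = 464.3 m/s

464.3 m/s


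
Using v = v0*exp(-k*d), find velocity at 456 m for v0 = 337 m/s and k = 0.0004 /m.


v = v0*exp(-k*d) = 337*exp(-0.0004*456) = 280.8 m/s

280.8 m/s


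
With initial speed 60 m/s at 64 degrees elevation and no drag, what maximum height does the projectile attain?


H = (v0*sin(theta))^2 / (2g) = (60*sin(64°))^2 / (2*9.81) = 148.2 m

148.2 m


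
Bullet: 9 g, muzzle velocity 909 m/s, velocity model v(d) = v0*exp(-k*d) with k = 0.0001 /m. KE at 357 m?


v = v0*exp(-k*d) = 909*exp(-0.0001*357) = 877.121 m/s
E = 0.5*m*v^2 = 0.5*0.009*877.121^2 = 3462 J

3462 J


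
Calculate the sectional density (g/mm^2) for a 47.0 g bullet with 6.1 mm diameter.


SD = m/d^2 = 47.0/6.1^2 = 1.263 g/mm^2

1.263 g/mm^2


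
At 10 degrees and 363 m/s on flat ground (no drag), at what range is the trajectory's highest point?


R = v0^2*sin(2*theta)/g = 363^2*sin(2*10°)/9.81 = 4594.05 m
apex_dist = R/2 = 4594.05/2 = 2297 m

2297 m


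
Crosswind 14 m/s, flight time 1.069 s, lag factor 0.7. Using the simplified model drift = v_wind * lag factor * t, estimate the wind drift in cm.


drift = v_wind * lag * t = 14 * 0.7 * 1.069 = 10.4762 m ≈ 1048 cm

1048 cm


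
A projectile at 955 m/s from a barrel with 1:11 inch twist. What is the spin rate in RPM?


twist_m = 11*0.0254 = 0.2794 m
spin = v/twist = 955/0.2794 = 3418.039 rev/s
RPM = spin*60 = 3418.039*60 ≈ 205082 RPM

205082 RPM


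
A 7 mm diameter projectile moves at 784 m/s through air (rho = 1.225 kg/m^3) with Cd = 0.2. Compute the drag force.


A = pi*(d/2)^2 = pi*(7/2000)^2 = 3.84845e-05 m^2
Fd = 0.5*Cd*rho*A*v^2 = 0.5*0.2*1.225*3.84845e-05*784^2 = 2.898 N

2.898 N


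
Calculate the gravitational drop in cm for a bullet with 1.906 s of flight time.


drop = 0.5*g*t^2 = 0.5*9.81*1.906^2 = 17.8191 m ≈ 1782 cm

1782 cm


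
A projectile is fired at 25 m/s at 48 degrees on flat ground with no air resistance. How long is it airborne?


T = 2*v0*sin(theta)/g = 2*25*sin(48°)/9.81 = 3.788 s

3.788 s


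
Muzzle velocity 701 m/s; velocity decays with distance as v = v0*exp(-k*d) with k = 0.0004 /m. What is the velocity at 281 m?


v = v0*exp(-k*d) = 701*exp(-0.0004*281) = 626.5 m/s

626.5 m/s


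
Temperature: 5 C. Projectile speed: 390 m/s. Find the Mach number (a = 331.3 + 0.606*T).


a = 331.3 + 0.606*(5) = 334.33 m/s
M = v/a = 390/334.33 = 1.167

1.167


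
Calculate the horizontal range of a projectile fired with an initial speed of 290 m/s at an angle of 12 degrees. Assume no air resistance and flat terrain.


R = v0^2 * sin(2*theta) / g = 290^2 * sin(2*12°) / 9.81 = 3487 m

3487 m


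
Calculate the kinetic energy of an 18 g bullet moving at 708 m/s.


E = 0.5*m*v^2 = 0.5*0.018*708^2 = 4511 J

4511 J


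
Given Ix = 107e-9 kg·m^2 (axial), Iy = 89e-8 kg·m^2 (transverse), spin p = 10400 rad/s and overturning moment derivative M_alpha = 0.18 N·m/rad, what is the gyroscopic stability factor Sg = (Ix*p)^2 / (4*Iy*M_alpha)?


Sg = Ix^2 * p^2 / (4 * Iy * M_alpha) = (107e-9)^2 * 10400^2 / (4 * 89e-8 * 0.18) = 1.932

1.932


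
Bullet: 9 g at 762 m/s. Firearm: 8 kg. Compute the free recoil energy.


v_r = m_p*v_p/m_gun = 0.009*762/8 = 0.85725 m/s, E_r = 0.5*m_gun*v_r^2 = 0.5*8*0.85725^2 = 2.94 J

2.94 J


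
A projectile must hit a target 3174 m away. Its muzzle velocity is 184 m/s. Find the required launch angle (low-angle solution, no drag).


sin(2*theta) = R*g/v0^2 = 3174*9.81/184^2 = 0.919688, theta = arcsin(0.919688)/2 = 33.44°

33.44 degrees


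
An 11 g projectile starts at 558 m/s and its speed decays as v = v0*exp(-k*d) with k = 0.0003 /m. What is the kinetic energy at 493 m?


v = v0*exp(-k*d) = 558*exp(-0.0003*493) = 481.285 m/s
E = 0.5*m*v^2 = 0.5*0.011*481.285^2 = 1274 J

1274 J


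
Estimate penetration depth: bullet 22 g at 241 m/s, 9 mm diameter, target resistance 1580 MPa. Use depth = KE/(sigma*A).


A = pi*(d/2)^2 = pi*(9/2)^2 = 63.6173 mm^2
E = 0.5*m*v^2 = 0.5*0.022*241^2 = 638.891 J
depth = E/(sigma*A) = 638.891 J / (1580 MPa * 63.6173 mm^2) = 638.891/(1580 * 63.6173) m = 0.00635616 m ≈ 6.356 mm

6.356 mm


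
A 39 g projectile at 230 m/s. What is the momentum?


p = m*v = 0.039*230 = 8.97 kg·m/s

8.97 kg·m/s


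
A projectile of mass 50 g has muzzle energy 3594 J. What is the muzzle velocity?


v = sqrt(2*E/m) = sqrt(2*3594/0.05) = 379.2 m/s

379.2 m/s


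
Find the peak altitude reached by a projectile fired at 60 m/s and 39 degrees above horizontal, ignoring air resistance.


H = (v0*sin(theta))^2 / (2g) = (60*sin(39°))^2 / (2*9.81) = 72.67 m

72.67 m


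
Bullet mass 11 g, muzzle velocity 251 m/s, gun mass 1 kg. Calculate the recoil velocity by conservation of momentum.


v_recoil = m_p * v_p / m_gun = 0.011 * 251 / 1 = 2.761 m/s

2.761 m/s


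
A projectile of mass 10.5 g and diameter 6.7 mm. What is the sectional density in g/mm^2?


SD = m/d^2 = 10.5/6.7^2 = 0.2339 g/mm^2

0.2339 g/mm^2


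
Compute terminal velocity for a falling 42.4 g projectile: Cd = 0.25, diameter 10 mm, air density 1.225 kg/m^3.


A = pi*(d/2)^2 = pi*(10/2000)^2 = 7.85398e-05 m^2
vt = sqrt(2mg/(Cd*rho*A)) = sqrt(2*0.0424*9.81/(0.25 * 1.225 * 7.85398e-05)) = 186 m/s

186 m/s


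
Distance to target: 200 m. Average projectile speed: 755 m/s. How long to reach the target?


t = d/v = 200/755 = 0.2649 s

0.2649 s


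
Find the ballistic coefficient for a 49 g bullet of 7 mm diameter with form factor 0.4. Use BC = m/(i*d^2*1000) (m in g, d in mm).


BC = m/(i*d^2*1000) = 49/(0.4 * 7^2 * 1000) = 0.0025

0.0025


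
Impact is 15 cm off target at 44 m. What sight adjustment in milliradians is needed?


1 mrad subtends 1 cm per 10 m of range, so adj = error_cm / (dist_m / 10) = 15 / (44/10) = 3.409 mrad

3.409 mrad


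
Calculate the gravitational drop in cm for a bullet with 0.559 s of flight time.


drop = 0.5*g*t^2 = 0.5*9.81*0.559^2 = 1.53272 m ≈ 153.3 cm

153.3 cm


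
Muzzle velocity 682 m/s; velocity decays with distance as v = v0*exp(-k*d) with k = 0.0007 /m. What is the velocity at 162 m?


v = v0*exp(-k*d) = 682*exp(-0.0007*162) = 608.9 m/s

608.9 m/s


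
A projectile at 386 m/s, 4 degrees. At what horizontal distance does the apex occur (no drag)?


R = v0^2*sin(2*theta)/g = 386^2*sin(2*4°)/9.81 = 2113.79 m
apex_dist = R/2 = 2113.79/2 = 1057 m

1057 m


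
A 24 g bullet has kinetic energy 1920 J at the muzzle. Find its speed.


v = sqrt(2*E/m) = sqrt(2*1920/0.024) = 400 m/s

400 m/s


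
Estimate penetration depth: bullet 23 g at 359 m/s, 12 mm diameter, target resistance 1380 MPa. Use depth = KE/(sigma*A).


A = pi*(d/2)^2 = pi*(12/2)^2 = 113.097 mm^2
E = 0.5*m*v^2 = 0.5*0.023*359^2 = 1482.13 J
depth = E/(sigma*A) = 1482.13 J / (1380 MPa * 113.097 mm^2) = 1482.13/(1380 * 113.097) m = 0.00949632 m ≈ 9.496 mm

9.496 mm


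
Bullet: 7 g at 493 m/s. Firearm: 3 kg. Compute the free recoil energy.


v_r = m_p*v_p/m_gun = 0.007*493/3 = 1.15033 m/s, E_r = 0.5*m_gun*v_r^2 = 0.5*3*1.15033^2 = 1.985 J

1.985 J


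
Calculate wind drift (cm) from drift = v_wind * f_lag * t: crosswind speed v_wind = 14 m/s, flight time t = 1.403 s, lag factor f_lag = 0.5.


drift = v_wind * lag * t = 14 * 0.5 * 1.403 = 9.821 m ≈ 982.1 cm

982.1 cm


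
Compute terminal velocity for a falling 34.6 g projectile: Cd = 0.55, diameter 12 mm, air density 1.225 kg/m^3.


A = pi*(d/2)^2 = pi*(12/2000)^2 = 1.13097e-04 m^2
vt = sqrt(2mg/(Cd*rho*A)) = sqrt(2*0.0346*9.81/(0.55 * 1.225 * 1.13097e-04)) = 94.39 m/s

94.39 m/s


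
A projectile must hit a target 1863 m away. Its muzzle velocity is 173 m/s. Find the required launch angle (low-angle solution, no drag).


sin(2*theta) = R*g/v0^2 = 1863*9.81/173^2 = 0.610646, theta = arcsin(0.610646)/2 = 18.82°

18.82 degrees


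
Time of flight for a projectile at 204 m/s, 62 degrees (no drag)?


T = 2*v0*sin(theta)/g = 2*204*sin(62°)/9.81 = 36.72 s

36.72 s


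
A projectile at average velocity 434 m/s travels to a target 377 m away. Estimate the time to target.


t = d/v = 377/434 = 0.8687 s

0.8687 s


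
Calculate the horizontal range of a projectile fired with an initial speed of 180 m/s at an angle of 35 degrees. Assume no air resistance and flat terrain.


R = v0^2 * sin(2*theta) / g = 180^2 * sin(2*35°) / 9.81 = 3104 m

3104 m


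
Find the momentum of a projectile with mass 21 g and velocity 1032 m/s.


p = m*v = 0.021*1032 = 21.67 kg·m/s

21.67 kg·m/s


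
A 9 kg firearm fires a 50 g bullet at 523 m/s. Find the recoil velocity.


v_recoil = m_p * v_p / m_gun = 0.05 * 523 / 9 = 2.906 m/s

2.906 m/s


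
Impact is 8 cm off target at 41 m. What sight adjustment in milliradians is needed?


1 mrad subtends 1 cm per 10 m of range, so adj = error_cm / (dist_m / 10) = 8 / (41/10) = 1.951 mrad

1.951 mrad


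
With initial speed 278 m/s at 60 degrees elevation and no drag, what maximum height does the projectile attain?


H = (v0*sin(theta))^2 / (2g) = (278*sin(60°))^2 / (2*9.81) = 2954 m

2954 m


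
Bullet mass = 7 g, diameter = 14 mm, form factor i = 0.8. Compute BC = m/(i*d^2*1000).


BC = m/(i*d^2*1000) = 7/(0.8 * 14^2 * 1000) = 4.464e-05

4.464e-05


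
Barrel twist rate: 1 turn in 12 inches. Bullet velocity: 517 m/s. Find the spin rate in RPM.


twist_m = 12*0.0254 = 0.3048 m
spin = v/twist = 517/0.3048 = 1696.194 rev/s
RPM = spin*60 = 1696.194*60 ≈ 101772 RPM

101772 RPM


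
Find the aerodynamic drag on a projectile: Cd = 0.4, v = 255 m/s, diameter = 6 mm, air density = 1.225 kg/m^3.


A = pi*(d/2)^2 = pi*(6/2000)^2 = 2.82743e-05 m^2
Fd = 0.5*Cd*rho*A*v^2 = 0.5*0.4*1.225*2.82743e-05*255^2 = 0.4504 N

0.4504 N


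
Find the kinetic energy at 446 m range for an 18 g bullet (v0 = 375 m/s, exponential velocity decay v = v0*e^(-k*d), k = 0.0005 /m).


v = v0*exp(-k*d) = 375*exp(-0.0005*446) = 300.043 m/s
E = 0.5*m*v^2 = 0.5*0.018*300.043^2 = 810.2 J

810.2 J


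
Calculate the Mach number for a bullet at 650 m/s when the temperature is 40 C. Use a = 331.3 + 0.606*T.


a = 331.3 + 0.606*(40) = 355.54 m/s
M = v/a = 650/355.54 = 1.828

1.828


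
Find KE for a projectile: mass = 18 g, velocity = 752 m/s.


E = 0.5*m*v^2 = 0.5*0.018*752^2 = 5090 J

5090 J


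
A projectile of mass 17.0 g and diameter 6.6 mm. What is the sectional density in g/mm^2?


SD = m/d^2 = 17.0/6.6^2 = 0.3903 g/mm^2

0.3903 g/mm^2


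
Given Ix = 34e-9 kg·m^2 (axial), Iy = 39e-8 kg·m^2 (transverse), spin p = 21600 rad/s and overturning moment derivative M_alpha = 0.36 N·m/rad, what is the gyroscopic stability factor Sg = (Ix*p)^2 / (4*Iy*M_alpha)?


Sg = Ix^2 * p^2 / (4 * Iy * M_alpha) = (34e-9)^2 * 21600^2 / (4 * 39e-8 * 0.36) = 0.9604

0.9604


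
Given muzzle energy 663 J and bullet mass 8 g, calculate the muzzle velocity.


v = sqrt(2*E/m) = sqrt(2*663/0.008) = 407.1 m/s

407.1 m/s


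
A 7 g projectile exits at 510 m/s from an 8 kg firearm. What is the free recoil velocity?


v_recoil = m_p * v_p / m_gun = 0.007 * 510 / 8 = 0.4463 m/s

0.4463 m/s


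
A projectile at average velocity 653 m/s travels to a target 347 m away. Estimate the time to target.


t = d/v = 347/653 = 0.5314 s

0.5314 s


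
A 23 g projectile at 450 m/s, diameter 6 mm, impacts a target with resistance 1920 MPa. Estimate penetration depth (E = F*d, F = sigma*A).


A = pi*(d/2)^2 = pi*(6/2)^2 = 28.2743 mm^2
E = 0.5*m*v^2 = 0.5*0.023*450^2 = 2328.75 J
depth = E/(sigma*A) = 2328.75 J / (1920 MPa * 28.2743 mm^2) = 2328.75/(1920 * 28.2743) m = 0.0428972 m ≈ 42.9 mm

42.9 mm


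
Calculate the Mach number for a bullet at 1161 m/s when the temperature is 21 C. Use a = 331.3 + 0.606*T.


a = 331.3 + 0.606*(21) = 344.026 m/s
M = v/a = 1161/344.026 = 3.375

3.375


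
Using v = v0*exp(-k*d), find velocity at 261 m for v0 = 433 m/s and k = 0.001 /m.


v = v0*exp(-k*d) = 433*exp(-0.001*261) = 333.5 m/s

333.5 m/s


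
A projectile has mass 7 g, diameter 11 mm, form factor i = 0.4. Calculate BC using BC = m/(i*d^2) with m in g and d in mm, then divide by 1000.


BC = m/(i*d^2*1000) = 7/(0.4 * 11^2 * 1000) = 0.0001446

0.0001446


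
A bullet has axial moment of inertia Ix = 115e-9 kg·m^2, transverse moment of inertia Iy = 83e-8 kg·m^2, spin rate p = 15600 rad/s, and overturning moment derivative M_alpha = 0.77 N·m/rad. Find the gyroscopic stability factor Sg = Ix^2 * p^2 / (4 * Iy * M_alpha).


Sg = Ix^2 * p^2 / (4 * Iy * M_alpha) = (115e-9)^2 * 15600^2 / (4 * 83e-8 * 0.77) = 1.259

1.259


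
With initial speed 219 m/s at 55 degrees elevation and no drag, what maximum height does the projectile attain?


H = (v0*sin(theta))^2 / (2g) = (219*sin(55°))^2 / (2*9.81) = 1640 m

1640 m


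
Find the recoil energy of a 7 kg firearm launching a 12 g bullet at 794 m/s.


v_r = m_p*v_p/m_gun = 0.012*794/7 = 1.36114 m/s, E_r = 0.5*m_gun*v_r^2 = 0.5*7*1.36114^2 = 6.484 J

6.484 J


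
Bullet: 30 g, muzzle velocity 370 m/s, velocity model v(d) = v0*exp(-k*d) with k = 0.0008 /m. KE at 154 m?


v = v0*exp(-k*d) = 370*exp(-0.0008*154) = 327.112 m/s
E = 0.5*m*v^2 = 0.5*0.03*327.112^2 = 1605 J

1605 J


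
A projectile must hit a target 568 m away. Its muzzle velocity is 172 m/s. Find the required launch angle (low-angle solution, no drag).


sin(2*theta) = R*g/v0^2 = 568*9.81/172^2 = 0.188348, theta = arcsin(0.188348)/2 = 5.428°

5.428 degrees


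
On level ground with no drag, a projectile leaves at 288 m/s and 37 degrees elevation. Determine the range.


R = v0^2 * sin(2*theta) / g = 288^2 * sin(2*37°) / 9.81 = 8128 m

8128 m


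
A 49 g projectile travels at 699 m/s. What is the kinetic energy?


E = 0.5*m*v^2 = 0.5*0.049*699^2 = 11971 J

11971 J


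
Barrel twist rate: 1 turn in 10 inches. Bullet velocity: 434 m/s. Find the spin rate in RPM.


twist_m = 10*0.0254 = 0.254 m
spin = v/twist = 434/0.254 = 1708.661 rev/s
RPM = spin*60 = 1708.661*60 ≈ 102520 RPM

102520 RPM


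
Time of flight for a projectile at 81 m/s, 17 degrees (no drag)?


T = 2*v0*sin(theta)/g = 2*81*sin(17°)/9.81 = 4.828 s

4.828 s


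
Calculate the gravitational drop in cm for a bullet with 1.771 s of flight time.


drop = 0.5*g*t^2 = 0.5*9.81*1.771^2 = 15.3842 m ≈ 1538 cm

1538 cm


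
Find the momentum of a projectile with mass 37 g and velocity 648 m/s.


p = m*v = 0.037*648 = 23.98 kg·m/s

23.98 kg·m/s


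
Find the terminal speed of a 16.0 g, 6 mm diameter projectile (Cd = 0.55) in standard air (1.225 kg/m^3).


A = pi*(d/2)^2 = pi*(6/2000)^2 = 2.82743e-05 m^2
vt = sqrt(2mg/(Cd*rho*A)) = sqrt(2*0.016*9.81/(0.55 * 1.225 * 2.82743e-05)) = 128.4 m/s

128.4 m/s


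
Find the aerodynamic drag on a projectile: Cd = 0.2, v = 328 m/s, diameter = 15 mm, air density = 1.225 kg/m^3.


A = pi*(d/2)^2 = pi*(15/2000)^2 = 1.76715e-04 m^2
Fd = 0.5*Cd*rho*A*v^2 = 0.5*0.2*1.225*1.76715e-04*328^2 = 2.329 N

2.329 N


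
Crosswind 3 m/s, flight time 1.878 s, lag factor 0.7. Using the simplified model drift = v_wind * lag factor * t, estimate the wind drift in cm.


drift = v_wind * lag * t = 3 * 0.7 * 1.878 = 3.9438 m ≈ 394.4 cm

394.4 cm


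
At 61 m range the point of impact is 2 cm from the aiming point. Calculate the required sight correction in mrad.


1 mrad subtends 1 cm per 10 m of range, so adj = error_cm / (dist_m / 10) = 2 / (61/10) = 0.3279 mrad

0.3279 mrad


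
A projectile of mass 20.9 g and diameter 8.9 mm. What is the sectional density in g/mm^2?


SD = m/d^2 = 20.9/8.9^2 = 0.2639 g/mm^2

0.2639 g/mm^2


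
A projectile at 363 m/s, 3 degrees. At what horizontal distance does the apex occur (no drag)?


R = v0^2*sin(2*theta)/g = 363^2*sin(2*3°)/9.81 = 1404.04 m
apex_dist = R/2 = 1404.04/2 = 702 m

702 m


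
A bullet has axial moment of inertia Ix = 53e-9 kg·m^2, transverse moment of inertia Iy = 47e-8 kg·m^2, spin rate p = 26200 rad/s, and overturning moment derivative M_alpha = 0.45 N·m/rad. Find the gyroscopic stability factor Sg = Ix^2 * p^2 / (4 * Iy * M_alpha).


Sg = Ix^2 * p^2 / (4 * Iy * M_alpha) = (53e-9)^2 * 26200^2 / (4 * 47e-8 * 0.45) = 2.279

2.279


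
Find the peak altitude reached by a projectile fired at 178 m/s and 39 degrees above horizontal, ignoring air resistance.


H = (v0*sin(theta))^2 / (2g) = (178*sin(39°))^2 / (2*9.81) = 639.6 m

639.6 m


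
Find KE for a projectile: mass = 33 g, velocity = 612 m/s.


E = 0.5*m*v^2 = 0.5*0.033*612^2 = 6180 J

6180 J


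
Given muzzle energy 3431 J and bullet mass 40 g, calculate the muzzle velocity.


v = sqrt(2*E/m) = sqrt(2*3431/0.04) = 414.2 m/s

414.2 m/s


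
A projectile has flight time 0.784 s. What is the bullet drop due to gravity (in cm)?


drop = 0.5*g*t^2 = 0.5*9.81*0.784^2 = 3.01489 m ≈ 301.5 cm

301.5 cm


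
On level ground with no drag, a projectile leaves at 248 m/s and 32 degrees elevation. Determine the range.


R = v0^2 * sin(2*theta) / g = 248^2 * sin(2*32°) / 9.81 = 5635 m

5635 m


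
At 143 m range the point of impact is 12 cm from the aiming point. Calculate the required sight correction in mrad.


1 mrad subtends 1 cm per 10 m of range, so adj = error_cm / (dist_m / 10) = 12 / (143/10) = 0.8392 mrad

0.8392 mrad


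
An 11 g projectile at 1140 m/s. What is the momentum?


p = m*v = 0.011*1140 = 12.54 kg·m/s

12.54 kg·m/s


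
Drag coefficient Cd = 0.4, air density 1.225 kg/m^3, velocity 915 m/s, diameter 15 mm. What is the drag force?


A = pi*(d/2)^2 = pi*(15/2000)^2 = 1.76715e-04 m^2
Fd = 0.5*Cd*rho*A*v^2 = 0.5*0.4*1.225*1.76715e-04*915^2 = 36.25 N

36.25 N


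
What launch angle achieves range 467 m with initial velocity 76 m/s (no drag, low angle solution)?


sin(2*theta) = R*g/v0^2 = 467*9.81/76^2 = 0.793156, theta = arcsin(0.793156)/2 = 26.24°

26.24 degrees


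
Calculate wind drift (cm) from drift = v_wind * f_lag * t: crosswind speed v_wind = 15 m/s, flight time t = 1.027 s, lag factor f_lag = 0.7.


drift = v_wind * lag * t = 15 * 0.7 * 1.027 = 10.7835 m ≈ 1078 cm

1078 cm


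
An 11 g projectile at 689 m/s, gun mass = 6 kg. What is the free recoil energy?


v_r = m_p*v_p/m_gun = 0.011*689/6 = 1.26317 m/s, E_r = 0.5*m_gun*v_r^2 = 0.5*6*1.26317^2 = 4.787 J

4.787 J


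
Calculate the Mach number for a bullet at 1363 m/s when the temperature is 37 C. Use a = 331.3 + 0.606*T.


a = 331.3 + 0.606*(37) = 353.722 m/s
M = v/a = 1363/353.722 = 3.853

3.853


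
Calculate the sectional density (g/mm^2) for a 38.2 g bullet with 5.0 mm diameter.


SD = m/d^2 = 38.2/5.0^2 = 1.528 g/mm^2

1.528 g/mm^2


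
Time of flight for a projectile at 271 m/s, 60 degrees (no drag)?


T = 2*v0*sin(theta)/g = 2*271*sin(60°)/9.81 = 47.85 s

47.85 s


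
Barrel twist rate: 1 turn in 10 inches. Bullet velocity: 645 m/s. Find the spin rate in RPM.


twist_m = 10*0.0254 = 0.254 m
spin = v/twist = 645/0.254 = 2539.37 rev/s
RPM = spin*60 = 2539.37*60 ≈ 152362 RPM

152362 RPM


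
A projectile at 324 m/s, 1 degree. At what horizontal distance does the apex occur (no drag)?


R = v0^2*sin(2*theta)/g = 324^2*sin(2*1°)/9.81 = 373.457 m
apex_dist = R/2 = 373.457/2 = 186.7 m

186.7 m


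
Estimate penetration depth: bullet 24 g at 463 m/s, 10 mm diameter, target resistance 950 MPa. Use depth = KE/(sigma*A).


A = pi*(d/2)^2 = pi*(10/2)^2 = 78.5398 mm^2
E = 0.5*m*v^2 = 0.5*0.024*463^2 = 2572.43 J
depth = E/(sigma*A) = 2572.43 J / (950 MPa * 78.5398 mm^2) = 2572.43/(950 * 78.5398) m = 0.034477 m ≈ 34.48 mm

34.48 mm


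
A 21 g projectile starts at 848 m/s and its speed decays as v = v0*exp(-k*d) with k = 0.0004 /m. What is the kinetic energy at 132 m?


v = v0*exp(-k*d) = 848*exp(-0.0004*132) = 804.387 m/s
E = 0.5*m*v^2 = 0.5*0.021*804.387^2 = 6794 J

6794 J


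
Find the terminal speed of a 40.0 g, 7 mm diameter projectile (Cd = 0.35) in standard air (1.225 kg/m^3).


A = pi*(d/2)^2 = pi*(7/2000)^2 = 3.84845e-05 m^2
vt = sqrt(2mg/(Cd*rho*A)) = sqrt(2*0.04*9.81/(0.35 * 1.225 * 3.84845e-05)) = 218.1 m/s

218.1 m/s


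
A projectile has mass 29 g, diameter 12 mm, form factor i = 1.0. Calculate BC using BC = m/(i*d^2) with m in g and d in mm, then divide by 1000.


BC = m/(i*d^2*1000) = 29/(1.0 * 12^2 * 1000) = 0.0002014

0.0002014


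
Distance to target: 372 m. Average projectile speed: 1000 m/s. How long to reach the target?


t = d/v = 372/1000 = 0.372 s

0.372 s


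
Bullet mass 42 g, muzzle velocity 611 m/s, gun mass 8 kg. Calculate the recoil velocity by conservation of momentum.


v_recoil = m_p * v_p / m_gun = 0.042 * 611 / 8 = 3.208 m/s

3.208 m/s


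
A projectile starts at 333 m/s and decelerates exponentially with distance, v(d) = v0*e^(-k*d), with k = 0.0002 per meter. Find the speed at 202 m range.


v = v0*exp(-k*d) = 333*exp(-0.0002*202) = 319.8 m/s

319.8 m/s


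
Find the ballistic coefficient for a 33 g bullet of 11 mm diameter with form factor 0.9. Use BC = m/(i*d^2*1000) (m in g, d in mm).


BC = m/(i*d^2*1000) = 33/(0.9 * 11^2 * 1000) = 0.000303

0.000303


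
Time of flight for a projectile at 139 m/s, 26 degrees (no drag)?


T = 2*v0*sin(theta)/g = 2*139*sin(26°)/9.81 = 12.42 s

12.42 s


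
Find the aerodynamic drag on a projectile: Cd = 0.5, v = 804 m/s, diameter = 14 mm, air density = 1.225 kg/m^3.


A = pi*(d/2)^2 = pi*(14/2000)^2 = 1.53938e-04 m^2
Fd = 0.5*Cd*rho*A*v^2 = 0.5*0.5*1.225*1.53938e-04*804^2 = 30.47 N

30.47 N


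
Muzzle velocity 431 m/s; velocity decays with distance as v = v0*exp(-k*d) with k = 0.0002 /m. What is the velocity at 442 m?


v = v0*exp(-k*d) = 431*exp(-0.0002*442) = 394.5 m/s

394.5 m/s


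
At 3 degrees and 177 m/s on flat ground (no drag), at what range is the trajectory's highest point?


R = v0^2*sin(2*theta)/g = 177^2*sin(2*3°)/9.81 = 333.82 m
apex_dist = R/2 = 333.82/2 = 166.9 m

166.9 m


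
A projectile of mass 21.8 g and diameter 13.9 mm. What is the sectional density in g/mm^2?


SD = m/d^2 = 21.8/13.9^2 = 0.1128 g/mm^2

0.1128 g/mm^2


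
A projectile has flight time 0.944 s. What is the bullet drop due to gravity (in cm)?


drop = 0.5*g*t^2 = 0.5*9.81*0.944^2 = 4.37102 m ≈ 437.1 cm

437.1 cm


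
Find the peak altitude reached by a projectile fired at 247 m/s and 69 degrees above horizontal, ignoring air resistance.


H = (v0*sin(theta))^2 / (2g) = (247*sin(69°))^2 / (2*9.81) = 2710 m

2710 m


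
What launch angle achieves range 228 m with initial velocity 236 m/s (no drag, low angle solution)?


sin(2*theta) = R*g/v0^2 = 228*9.81/236^2 = 0.0401587, theta = arcsin(0.0401587)/2 = 1.151°

1.151 degrees


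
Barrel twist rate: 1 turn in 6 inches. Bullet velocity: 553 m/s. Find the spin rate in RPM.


twist_m = 6*0.0254 = 0.1524 m
spin = v/twist = 553/0.1524 = 3628.609 rev/s
RPM = spin*60 = 3628.609*60 ≈ 217717 RPM

217717 RPM


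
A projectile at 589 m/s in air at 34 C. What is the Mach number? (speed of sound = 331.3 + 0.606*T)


a = 331.3 + 0.606*(34) = 351.904 m/s
M = v/a = 589/351.904 = 1.674

1.674


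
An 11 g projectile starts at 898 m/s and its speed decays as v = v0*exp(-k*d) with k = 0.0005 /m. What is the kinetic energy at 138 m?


v = v0*exp(-k*d) = 898*exp(-0.0005*138) = 838.127 m/s
E = 0.5*m*v^2 = 0.5*0.011*838.127^2 = 3864 J

3864 J


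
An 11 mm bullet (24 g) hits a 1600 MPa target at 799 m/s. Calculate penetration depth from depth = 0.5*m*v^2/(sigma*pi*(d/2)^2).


A = pi*(d/2)^2 = pi*(11/2)^2 = 95.0332 mm^2
E = 0.5*m*v^2 = 0.5*0.024*799^2 = 7660.81 J
depth = E/(sigma*A) = 7660.81 J / (1600 MPa * 95.0332 mm^2) = 7660.81/(1600 * 95.0332) m = 0.0503825 m ≈ 50.38 mm

50.38 mm


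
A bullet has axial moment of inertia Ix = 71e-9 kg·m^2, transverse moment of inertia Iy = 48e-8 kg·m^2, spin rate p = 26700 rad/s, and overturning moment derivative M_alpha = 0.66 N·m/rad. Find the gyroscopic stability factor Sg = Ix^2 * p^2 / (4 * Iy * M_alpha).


Sg = Ix^2 * p^2 / (4 * Iy * M_alpha) = (71e-9)^2 * 26700^2 / (4 * 48e-8 * 0.66) = 2.836

2.836


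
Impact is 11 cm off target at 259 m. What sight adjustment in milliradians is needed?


1 mrad subtends 1 cm per 10 m of range, so adj = error_cm / (dist_m / 10) = 11 / (259/10) = 0.4247 mrad

0.4247 mrad


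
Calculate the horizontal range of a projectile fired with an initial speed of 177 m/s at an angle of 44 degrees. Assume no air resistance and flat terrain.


R = v0^2 * sin(2*theta) / g = 177^2 * sin(2*44°) / 9.81 = 3192 m

3192 m


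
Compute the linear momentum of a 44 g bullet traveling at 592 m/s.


p = m*v = 0.044*592 = 26.05 kg·m/s

26.05 kg·m/s


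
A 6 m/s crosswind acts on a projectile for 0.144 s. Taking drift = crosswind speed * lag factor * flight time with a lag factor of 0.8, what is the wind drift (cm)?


drift = v_wind * lag * t = 6 * 0.8 * 0.144 = 0.6912 m ≈ 69.12 cm

69.12 cm


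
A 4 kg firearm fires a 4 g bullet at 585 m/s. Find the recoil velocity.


v_recoil = m_p * v_p / m_gun = 0.004 * 585 / 4 = 0.585 m/s

0.585 m/s


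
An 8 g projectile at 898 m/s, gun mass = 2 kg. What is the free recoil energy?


v_r = m_p*v_p/m_gun = 0.008*898/2 = 3.592 m/s, E_r = 0.5*m_gun*v_r^2 = 0.5*2*3.592^2 = 12.9 J

12.9 J


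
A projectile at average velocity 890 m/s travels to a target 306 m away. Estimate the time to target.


t = d/v = 306/890 = 0.3438 s

0.3438 s


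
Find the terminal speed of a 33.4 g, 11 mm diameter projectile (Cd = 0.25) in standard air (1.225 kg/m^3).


A = pi*(d/2)^2 = pi*(11/2000)^2 = 9.50332e-05 m^2
vt = sqrt(2mg/(Cd*rho*A)) = sqrt(2*0.0334*9.81/(0.25 * 1.225 * 9.50332e-05)) = 150.1 m/s

150.1 m/s


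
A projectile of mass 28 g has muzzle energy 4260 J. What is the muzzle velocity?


v = sqrt(2*E/m) = sqrt(2*4260/0.028) = 551.6 m/s

551.6 m/s


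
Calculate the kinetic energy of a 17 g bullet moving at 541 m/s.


E = 0.5*m*v^2 = 0.5*0.017*541^2 = 2488 J

2488 J


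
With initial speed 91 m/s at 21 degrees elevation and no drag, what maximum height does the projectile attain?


H = (v0*sin(theta))^2 / (2g) = (91*sin(21°))^2 / (2*9.81) = 54.21 m

54.21 m


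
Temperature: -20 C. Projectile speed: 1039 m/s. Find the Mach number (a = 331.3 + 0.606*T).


a = 331.3 + 0.606*(-20) = 319.18 m/s
M = v/a = 1039/319.18 = 3.255

3.255


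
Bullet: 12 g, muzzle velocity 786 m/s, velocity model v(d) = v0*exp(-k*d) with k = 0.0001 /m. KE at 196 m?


v = v0*exp(-k*d) = 786*exp(-0.0001*196) = 770.744 m/s
E = 0.5*m*v^2 = 0.5*0.012*770.744^2 = 3564 J

3564 J


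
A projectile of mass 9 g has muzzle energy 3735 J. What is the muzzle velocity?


v = sqrt(2*E/m) = sqrt(2*3735/0.009) = 911 m/s

911 m/s


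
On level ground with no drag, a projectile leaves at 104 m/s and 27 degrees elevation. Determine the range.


R = v0^2 * sin(2*theta) / g = 104^2 * sin(2*27°) / 9.81 = 892 m

892 m


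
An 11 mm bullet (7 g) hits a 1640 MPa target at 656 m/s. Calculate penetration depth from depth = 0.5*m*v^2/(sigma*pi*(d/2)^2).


A = pi*(d/2)^2 = pi*(11/2)^2 = 95.0332 mm^2
E = 0.5*m*v^2 = 0.5*0.007*656^2 = 1506.18 J
depth = E/(sigma*A) = 1506.18 J / (1640 MPa * 95.0332 mm^2) = 1506.18/(1640 * 95.0332) m = 0.00966399 m ≈ 9.664 mm

9.664 mm


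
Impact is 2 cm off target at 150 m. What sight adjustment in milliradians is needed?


1 mrad subtends 1 cm per 10 m of range, so adj = error_cm / (dist_m / 10) = 2 / (150/10) = 0.1333 mrad

0.1333 mrad


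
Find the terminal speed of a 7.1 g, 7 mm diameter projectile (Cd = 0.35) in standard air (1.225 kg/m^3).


A = pi*(d/2)^2 = pi*(7/2000)^2 = 3.84845e-05 m^2
vt = sqrt(2mg/(Cd*rho*A)) = sqrt(2*0.0071*9.81/(0.35 * 1.225 * 3.84845e-05)) = 91.88 m/s

91.88 m/s


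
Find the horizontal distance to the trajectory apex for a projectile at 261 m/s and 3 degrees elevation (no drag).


R = v0^2*sin(2*theta)/g = 261^2*sin(2*3°)/9.81 = 725.849 m
apex_dist = R/2 = 725.849/2 = 362.9 m

362.9 m


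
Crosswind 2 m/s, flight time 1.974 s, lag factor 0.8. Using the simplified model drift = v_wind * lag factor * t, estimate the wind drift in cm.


drift = v_wind * lag * t = 2 * 0.8 * 1.974 = 3.1584 m ≈ 315.8 cm

315.8 cm


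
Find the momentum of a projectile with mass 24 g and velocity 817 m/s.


p = m*v = 0.024*817 = 19.61 kg·m/s

19.61 kg·m/s


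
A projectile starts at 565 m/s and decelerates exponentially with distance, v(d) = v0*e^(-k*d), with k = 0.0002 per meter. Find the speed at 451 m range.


v = v0*exp(-k*d) = 565*exp(-0.0002*451) = 516.3 m/s

516.3 m/s


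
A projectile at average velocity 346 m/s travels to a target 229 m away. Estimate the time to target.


t = d/v = 229/346 = 0.6618 s

0.6618 s


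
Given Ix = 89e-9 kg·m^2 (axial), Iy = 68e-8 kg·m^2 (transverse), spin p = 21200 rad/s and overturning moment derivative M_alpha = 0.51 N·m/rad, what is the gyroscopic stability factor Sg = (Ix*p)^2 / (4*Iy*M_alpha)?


Sg = Ix^2 * p^2 / (4 * Iy * M_alpha) = (89e-9)^2 * 21200^2 / (4 * 68e-8 * 0.51) = 2.566

2.566


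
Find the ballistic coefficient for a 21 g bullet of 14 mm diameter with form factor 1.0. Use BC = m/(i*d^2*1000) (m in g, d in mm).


BC = m/(i*d^2*1000) = 21/(1.0 * 14^2 * 1000) = 0.0001071

0.0001071


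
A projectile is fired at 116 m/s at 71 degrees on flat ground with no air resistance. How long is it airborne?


T = 2*v0*sin(theta)/g = 2*116*sin(71°)/9.81 = 22.36 s

22.36 s


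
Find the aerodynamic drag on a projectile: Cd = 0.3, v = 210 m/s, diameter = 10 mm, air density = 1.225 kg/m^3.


A = pi*(d/2)^2 = pi*(10/2000)^2 = 7.85398e-05 m^2
Fd = 0.5*Cd*rho*A*v^2 = 0.5*0.3*1.225*7.85398e-05*210^2 = 0.6364 N

0.6364 N


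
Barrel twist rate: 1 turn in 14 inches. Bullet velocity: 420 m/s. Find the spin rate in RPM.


twist_m = 14*0.0254 = 0.3556 m
spin = v/twist = 420/0.3556 = 1181.102 rev/s
RPM = spin*60 = 1181.102*60 ≈ 70866 RPM

70866 RPM


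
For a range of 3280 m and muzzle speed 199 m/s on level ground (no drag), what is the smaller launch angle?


sin(2*theta) = R*g/v0^2 = 3280*9.81/199^2 = 0.812525, theta = arcsin(0.812525)/2 = 27.17°

27.17 degrees


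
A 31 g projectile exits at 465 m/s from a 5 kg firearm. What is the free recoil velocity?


v_recoil = m_p * v_p / m_gun = 0.031 * 465 / 5 = 2.883 m/s

2.883 m/s


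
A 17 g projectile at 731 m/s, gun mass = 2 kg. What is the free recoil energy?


v_r = m_p*v_p/m_gun = 0.017*731/2 = 6.2135 m/s, E_r = 0.5*m_gun*v_r^2 = 0.5*2*6.2135^2 = 38.61 J

38.61 J
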